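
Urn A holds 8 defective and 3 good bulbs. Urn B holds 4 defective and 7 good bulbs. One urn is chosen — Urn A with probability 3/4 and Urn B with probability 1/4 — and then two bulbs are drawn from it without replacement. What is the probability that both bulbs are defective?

From Urn A: P(both defective) = (8/11)(7/10) = 28/55.
From Urn B: P(both defective) = (4/11)(3/10) = 6/55.
Total probability = (3/4)(28/55) + (1/4)(6/55) = 9/22.

9/22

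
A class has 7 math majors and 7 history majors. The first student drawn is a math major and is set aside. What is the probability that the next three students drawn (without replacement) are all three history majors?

After the first draw, 7 of the remaining 13 students are history majors.
P = 7/13 × 6/12 × 5/11 = 210/1716 = 35/286.

35/286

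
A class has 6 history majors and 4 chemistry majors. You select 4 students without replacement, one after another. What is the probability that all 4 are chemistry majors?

P = 4/10 × 3/9 × 2/8 × 1/7 = 24/5040 = 1/210.

1/210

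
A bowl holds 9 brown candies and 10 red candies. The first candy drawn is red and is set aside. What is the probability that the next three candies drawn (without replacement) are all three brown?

7/68

With the first candy removed, 9 brown remain out of 18.
P = 9/18 × 8/17 × 7/16 = 504/4896 = 7/68.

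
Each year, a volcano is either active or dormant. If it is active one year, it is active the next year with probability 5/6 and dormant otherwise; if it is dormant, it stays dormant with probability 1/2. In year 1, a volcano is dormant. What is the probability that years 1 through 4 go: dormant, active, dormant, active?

1/24

Year 1 is given. For each transition, use the conditional probability from the current state:
P(active | dormant) = 1/2; P(dormant | active) = 1/6; P(active | dormant) = 1/2.
P = 1/2 × 1/6 × 1/2 = 1/24.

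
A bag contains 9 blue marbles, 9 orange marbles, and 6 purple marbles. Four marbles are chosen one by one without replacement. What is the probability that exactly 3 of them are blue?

30/253

One ordering (blue drawn first) has probability 9/24 × 8/23 × 7/22 × 15/21 = 7560/255024 = 15/506.
There are C(4,3) = 4 such orderings, each equally likely, so P = 4 × 15/506 = 30/253.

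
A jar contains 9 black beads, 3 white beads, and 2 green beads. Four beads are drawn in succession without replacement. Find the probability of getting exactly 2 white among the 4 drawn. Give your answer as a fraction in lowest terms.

One ordering (white drawn first) has probability 3/14 × 2/13 × 11/12 × 10/11 = 660/24024 = 5/182.
There are C(4,2) = 6 such orderings, each equally likely, so P = 6 × 5/182 = 15/91.

15/91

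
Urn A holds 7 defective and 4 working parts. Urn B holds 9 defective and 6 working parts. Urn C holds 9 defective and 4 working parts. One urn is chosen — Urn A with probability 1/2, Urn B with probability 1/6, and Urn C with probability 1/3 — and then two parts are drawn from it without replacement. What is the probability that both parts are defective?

From Urn A: P(both defective) = (7/11)(6/10) = 21/55.
From Urn B: P(both defective) = (9/15)(8/14) = 12/35.
From Urn C: P(both defective) = (9/13)(8/12) = 6/13.
Total probability = (1/2)(21/55) + (1/6)(12/35) + (1/3)(6/13) = 4023/10010.

4023/10010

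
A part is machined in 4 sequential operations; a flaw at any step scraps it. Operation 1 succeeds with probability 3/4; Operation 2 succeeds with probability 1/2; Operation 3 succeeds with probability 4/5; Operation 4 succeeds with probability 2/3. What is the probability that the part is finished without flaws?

Each stage is reached only if all earlier stages succeed, so
P = 3/4 × 1/2 × 4/5 × 2/3 = 24/120 = 1/5.

1/5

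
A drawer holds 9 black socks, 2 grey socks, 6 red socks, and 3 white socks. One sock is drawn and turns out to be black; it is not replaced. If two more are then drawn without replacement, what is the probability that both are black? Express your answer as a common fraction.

28/171

With the first sock removed, 8 black remain out of 19.
P = 8/19 × 7/18 = 56/342 = 28/171.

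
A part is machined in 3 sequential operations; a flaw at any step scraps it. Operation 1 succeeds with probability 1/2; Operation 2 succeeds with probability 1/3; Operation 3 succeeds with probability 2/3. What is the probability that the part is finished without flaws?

1/9

Each stage is reached only if all earlier stages succeed, so
P = 1/2 × 1/3 × 2/3 = 2/18 = 1/9.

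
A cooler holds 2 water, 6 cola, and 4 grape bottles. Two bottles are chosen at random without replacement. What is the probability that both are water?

P(every draw is water) = 2/12 × 1/11 = 2/132 = 1/66.

1/66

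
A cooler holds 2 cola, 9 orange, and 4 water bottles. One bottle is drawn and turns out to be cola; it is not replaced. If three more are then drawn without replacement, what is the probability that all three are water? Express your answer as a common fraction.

1/91

With the first bottle removed, 4 water remain out of 14.
P = 4/14 × 3/13 × 2/12 = 24/2184 = 1/91.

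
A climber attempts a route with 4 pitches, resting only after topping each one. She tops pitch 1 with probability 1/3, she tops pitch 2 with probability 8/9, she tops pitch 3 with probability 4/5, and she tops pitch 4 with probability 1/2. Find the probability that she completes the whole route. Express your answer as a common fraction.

Multiplying along the chain,
P = 1/3 × 8/9 × 4/5 × 1/2 = 32/270 = 16/135.

16/135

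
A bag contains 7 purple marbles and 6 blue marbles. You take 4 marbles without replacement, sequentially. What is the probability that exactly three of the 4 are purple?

42/143

One ordering (purple drawn first) has probability 7/13 × 6/12 × 5/11 × 6/10 = 1260/17160 = 21/286.
There are C(4,3) = 4 such orderings, each equally likely, so P = 4 × 21/286 = 42/143.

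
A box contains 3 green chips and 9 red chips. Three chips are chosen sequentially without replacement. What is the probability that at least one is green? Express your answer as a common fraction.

34/55

P(no green) = 9/12 × 8/11 × 7/10 = 504/1320 = 21/55.
P(at least one) = 1 − 21/55 = 34/55.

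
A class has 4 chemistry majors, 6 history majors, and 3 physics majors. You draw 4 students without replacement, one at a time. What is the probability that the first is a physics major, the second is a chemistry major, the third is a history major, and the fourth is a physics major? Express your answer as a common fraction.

Multiply the probability of each draw given the previous ones:
P = 3/13 × 4/12 × 6/11 × 2/10 = 144/17160 = 6/715.

6/715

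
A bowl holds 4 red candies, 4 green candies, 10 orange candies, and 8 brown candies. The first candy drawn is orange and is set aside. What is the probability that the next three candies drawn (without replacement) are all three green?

1/575

With the first candy removed, 4 green remain out of 25.
P = 4/25 × 3/24 × 2/23 = 24/13800 = 1/575.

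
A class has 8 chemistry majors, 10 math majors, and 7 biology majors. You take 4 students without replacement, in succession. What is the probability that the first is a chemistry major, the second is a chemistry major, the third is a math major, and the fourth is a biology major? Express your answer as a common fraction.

Multiply the probability of each draw given the previous ones:
P = 8/25 × 7/24 × 10/23 × 7/22 = 3920/303600 = 49/3795.

49/3795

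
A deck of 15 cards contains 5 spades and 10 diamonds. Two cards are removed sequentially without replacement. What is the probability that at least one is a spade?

4/7

P(no spades) = 10/15 × 9/14 = 90/210 = 3/7.
P(at least one) = 1 − 3/7 = 4/7.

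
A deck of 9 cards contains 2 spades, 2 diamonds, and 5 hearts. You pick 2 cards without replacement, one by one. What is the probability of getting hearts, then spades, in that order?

Each draw changes the counts, so multiply the conditional probabilities along the sequence:
P = 5/9 × 2/8 = 10/72 = 5/36.

5/36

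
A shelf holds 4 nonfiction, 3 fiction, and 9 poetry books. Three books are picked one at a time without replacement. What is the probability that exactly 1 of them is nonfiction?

One ordering (nonfiction drawn first) has probability 4/16 × 12/15 × 11/14 = 528/3360 = 11/70.
There are C(3,1) = 3 such orderings, each equally likely, so P = 3 × 11/70 = 33/70.

33/70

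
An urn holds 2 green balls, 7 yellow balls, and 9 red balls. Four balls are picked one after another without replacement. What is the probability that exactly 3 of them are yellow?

77/612

One ordering (yellow drawn first) has probability 7/18 × 6/17 × 5/16 × 11/15 = 2310/73440 = 77/2448.
There are C(4,3) = 4 such orderings, each equally likely, so P = 4 × 77/2448 = 77/612.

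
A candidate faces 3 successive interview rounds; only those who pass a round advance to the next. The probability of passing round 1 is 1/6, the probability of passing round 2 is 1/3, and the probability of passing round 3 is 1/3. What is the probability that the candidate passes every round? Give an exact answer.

1/54

Each stage is reached only if all earlier stages succeed, so
P = 1/6 × 1/3 × 1/3 = 1/54.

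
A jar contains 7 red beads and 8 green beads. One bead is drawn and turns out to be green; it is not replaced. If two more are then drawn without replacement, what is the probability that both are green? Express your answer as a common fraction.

3/13

With the first bead removed, 7 green remain out of 14.
P = 7/14 × 6/13 = 42/182 = 3/13.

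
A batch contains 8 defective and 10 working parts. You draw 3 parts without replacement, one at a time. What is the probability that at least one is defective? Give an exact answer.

29/34

P(no defective) = 10/18 × 9/17 × 8/16 = 720/4896 = 5/34.
P(at least one) = 1 − 5/34 = 29/34.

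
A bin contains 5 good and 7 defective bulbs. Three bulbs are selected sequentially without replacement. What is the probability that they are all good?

1/22

P(every draw is good) = 5/12 × 4/11 × 3/10 = 60/1320 = 1/22.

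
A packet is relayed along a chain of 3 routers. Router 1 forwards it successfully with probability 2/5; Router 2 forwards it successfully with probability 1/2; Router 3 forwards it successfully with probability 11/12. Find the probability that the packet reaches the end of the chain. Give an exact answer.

11/60

Multiplying along the chain,
P = 2/5 × 1/2 × 11/12 = 22/120 = 11/60.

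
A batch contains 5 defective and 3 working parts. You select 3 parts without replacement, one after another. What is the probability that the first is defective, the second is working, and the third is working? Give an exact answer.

Multiply the probability of each draw given the previous ones:
P = 5/8 × 3/7 × 2/6 = 30/336 = 5/56.

5/56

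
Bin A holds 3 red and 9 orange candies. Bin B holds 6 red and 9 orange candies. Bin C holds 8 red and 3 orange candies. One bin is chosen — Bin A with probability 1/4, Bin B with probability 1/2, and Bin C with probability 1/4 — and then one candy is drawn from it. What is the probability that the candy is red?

391/880

From Bin A: P(red) = 3/12.
From Bin B: P(red) = 6/15.
From Bin C: P(red) = 8/11.
Total probability = (1/4)(3/12) + (1/2)(6/15) + (1/4)(8/11) = 391/880.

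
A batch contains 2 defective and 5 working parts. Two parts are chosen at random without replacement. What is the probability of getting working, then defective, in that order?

Multiply the probability of each draw given the previous ones:
P = 5/7 × 2/6 = 10/42 = 5/21.

5/21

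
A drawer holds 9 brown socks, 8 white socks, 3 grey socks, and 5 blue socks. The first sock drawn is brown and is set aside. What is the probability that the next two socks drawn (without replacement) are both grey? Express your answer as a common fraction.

After the first draw, 3 of the remaining 24 socks are grey.
P = 3/24 × 2/23 = 6/552 = 1/92.

1/92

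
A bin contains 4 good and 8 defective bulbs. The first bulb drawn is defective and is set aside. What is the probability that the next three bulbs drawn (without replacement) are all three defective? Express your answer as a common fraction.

With the first bulb removed, 7 defective remain out of 11.
P = 7/11 × 6/10 × 5/9 = 210/990 = 7/33.

7/33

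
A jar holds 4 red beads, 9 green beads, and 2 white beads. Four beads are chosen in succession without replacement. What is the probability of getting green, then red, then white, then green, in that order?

8/455

Multiply the probability of each draw given the previous ones:
P = 9/15 × 4/14 × 2/13 × 8/12 = 576/32760 = 8/455.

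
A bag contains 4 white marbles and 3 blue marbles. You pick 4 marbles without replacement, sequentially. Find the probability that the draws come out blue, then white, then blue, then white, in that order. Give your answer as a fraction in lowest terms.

Each draw changes the counts, so multiply the conditional probabilities along the sequence:
P = 3/7 × 4/6 × 2/5 × 3/4 = 72/840 = 3/35.

3/35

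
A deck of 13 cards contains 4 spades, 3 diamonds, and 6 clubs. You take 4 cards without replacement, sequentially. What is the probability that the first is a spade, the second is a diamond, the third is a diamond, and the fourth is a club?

6/715

Each draw changes the counts, so multiply the conditional probabilities along the sequence:
P = 4/13 × 3/12 × 2/11 × 6/10 = 144/17160 = 6/715.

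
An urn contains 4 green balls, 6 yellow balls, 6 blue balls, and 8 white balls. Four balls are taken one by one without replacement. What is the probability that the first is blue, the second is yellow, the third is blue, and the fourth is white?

Each draw changes the counts, so multiply the conditional probabilities along the sequence:
P = 6/24 × 6/23 × 5/22 × 8/21 = 1440/255024 = 10/1771.

10/1771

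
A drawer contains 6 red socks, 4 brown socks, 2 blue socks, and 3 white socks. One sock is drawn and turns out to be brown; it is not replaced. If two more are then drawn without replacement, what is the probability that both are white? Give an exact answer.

3/91

After the first draw, 3 of the remaining 14 socks are white.
P = 3/14 × 2/13 = 6/182 = 3/91.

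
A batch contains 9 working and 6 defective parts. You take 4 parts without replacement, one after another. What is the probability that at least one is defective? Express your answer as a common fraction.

59/65

P(no defective) = 9/15 × 8/14 × 7/13 × 6/12 = 3024/32760 = 6/65.
P(at least one) = 1 − 6/65 = 59/65.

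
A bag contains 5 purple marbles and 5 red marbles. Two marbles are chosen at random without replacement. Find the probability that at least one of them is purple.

P(no purple) = 5/10 × 4/9 = 20/90 = 2/9.
P(at least one) = 1 − 2/9 = 7/9.

7/9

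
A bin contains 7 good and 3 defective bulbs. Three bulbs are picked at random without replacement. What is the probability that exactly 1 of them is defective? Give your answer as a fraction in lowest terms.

21/40

One ordering (defective drawn first) has probability 3/10 × 7/9 × 6/8 = 126/720 = 7/40.
There are C(3,1) = 3 such orderings, each equally likely, so P = 3 × 7/40 = 21/40.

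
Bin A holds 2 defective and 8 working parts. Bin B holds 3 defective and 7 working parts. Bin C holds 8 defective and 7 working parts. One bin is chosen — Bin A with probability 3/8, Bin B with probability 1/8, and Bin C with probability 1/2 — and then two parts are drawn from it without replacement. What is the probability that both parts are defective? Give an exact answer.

From Bin A: P(both defective) = (2/10)(1/9) = 1/45.
From Bin B: P(both defective) = (3/10)(2/9) = 1/15.
From Bin C: P(both defective) = (8/15)(7/14) = 4/15.
Total probability = (3/8)(1/45) + (1/8)(1/15) + (1/2)(4/15) = 3/20.

3/20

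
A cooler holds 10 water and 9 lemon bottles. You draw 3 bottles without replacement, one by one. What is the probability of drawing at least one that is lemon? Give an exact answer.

283/323

P(no lemon) = 10/19 × 9/18 × 8/17 = 720/5814 = 40/323.
P(at least one) = 1 − 40/323 = 283/323.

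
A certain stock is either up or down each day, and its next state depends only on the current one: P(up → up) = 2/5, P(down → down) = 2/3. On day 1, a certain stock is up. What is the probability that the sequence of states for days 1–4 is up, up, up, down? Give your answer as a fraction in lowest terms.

12/125

Day 1 is given. For each transition, use the conditional probability from the current state:
P(up | up) = 2/5; P(up | up) = 2/5; P(down | up) = 3/5.
P = 2/5 × 2/5 × 3/5 = 12/125.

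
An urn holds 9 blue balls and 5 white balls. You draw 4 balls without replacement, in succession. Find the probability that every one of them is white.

5/1001

P(every draw is white) = 5/14 × 4/13 × 3/12 × 2/11 = 120/24024 = 5/1001.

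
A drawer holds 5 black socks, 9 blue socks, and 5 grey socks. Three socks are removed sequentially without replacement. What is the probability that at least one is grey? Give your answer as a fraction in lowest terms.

P(no grey) = 14/19 × 13/18 × 12/17 = 2184/5814 = 364/969.
P(at least one) = 1 − 364/969 = 605/969.

605/969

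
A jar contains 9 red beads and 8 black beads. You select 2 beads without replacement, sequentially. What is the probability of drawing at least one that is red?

27/34

P(no red) = 8/17 × 7/16 = 56/272 = 7/34.
P(at least one) = 1 − 7/34 = 27/34.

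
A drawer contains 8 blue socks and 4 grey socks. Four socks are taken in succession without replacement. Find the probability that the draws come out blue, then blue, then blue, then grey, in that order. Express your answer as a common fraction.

56/495

Chain rule:
P = 8/12 × 7/11 × 6/10 × 4/9 = 1344/11880 = 56/495.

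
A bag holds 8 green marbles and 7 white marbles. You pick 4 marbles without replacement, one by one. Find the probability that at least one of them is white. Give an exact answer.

P(no white) = 8/15 × 7/14 × 6/13 × 5/12 = 1680/32760 = 2/39.
P(at least one) = 1 − 2/39 = 37/39.

37/39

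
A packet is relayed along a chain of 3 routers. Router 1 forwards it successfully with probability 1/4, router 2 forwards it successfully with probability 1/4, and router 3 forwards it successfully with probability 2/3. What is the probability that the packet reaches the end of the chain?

Multiplying along the chain,
P = 1/4 × 1/4 × 2/3 = 2/48 = 1/24.

1/24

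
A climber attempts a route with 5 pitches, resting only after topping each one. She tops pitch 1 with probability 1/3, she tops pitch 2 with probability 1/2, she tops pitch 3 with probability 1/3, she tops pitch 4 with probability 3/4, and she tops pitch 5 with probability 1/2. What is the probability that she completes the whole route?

1/48

Each stage is reached only if all earlier stages succeed, so
P = 1/3 × 1/2 × 1/3 × 3/4 × 1/2 = 3/144 = 1/48.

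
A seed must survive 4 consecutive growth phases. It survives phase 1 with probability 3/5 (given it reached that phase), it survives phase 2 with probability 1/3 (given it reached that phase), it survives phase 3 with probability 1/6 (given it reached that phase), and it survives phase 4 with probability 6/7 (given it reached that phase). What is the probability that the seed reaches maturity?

1/35

Multiplying along the chain,
P = 3/5 × 1/3 × 1/6 × 6/7 = 18/630 = 1/35.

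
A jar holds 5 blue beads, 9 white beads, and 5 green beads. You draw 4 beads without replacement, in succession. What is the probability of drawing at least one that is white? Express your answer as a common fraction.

611/646

P(no white) = 10/19 × 9/18 × 8/17 × 7/16 = 5040/93024 = 35/646.
P(at least one) = 1 − 35/646 = 611/646.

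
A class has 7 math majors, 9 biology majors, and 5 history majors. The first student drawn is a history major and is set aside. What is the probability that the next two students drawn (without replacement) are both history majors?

After the first draw, 4 of the remaining 20 students are history majors.
P = 4/20 × 3/19 = 12/380 = 3/95.

3/95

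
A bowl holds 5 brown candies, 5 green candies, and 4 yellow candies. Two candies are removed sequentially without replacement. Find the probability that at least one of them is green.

55/91

P(no green) = 9/14 × 8/13 = 72/182 = 36/91.
P(at least one) = 1 − 36/91 = 55/91.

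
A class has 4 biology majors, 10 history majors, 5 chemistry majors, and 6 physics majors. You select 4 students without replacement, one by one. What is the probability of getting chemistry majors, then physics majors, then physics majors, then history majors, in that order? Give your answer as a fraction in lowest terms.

5/1012

Multiply the probability of each draw given the previous ones:
P = 5/25 × 6/24 × 5/23 × 10/22 = 1500/303600 = 5/1012.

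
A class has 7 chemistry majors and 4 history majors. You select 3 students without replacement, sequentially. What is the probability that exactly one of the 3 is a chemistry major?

One ordering (a chemistry major drawn first) has probability 7/11 × 4/10 × 3/9 = 84/990 = 14/165.
There are C(3,1) = 3 such orderings, each equally likely, so P = 3 × 14/165 = 14/55.

14/55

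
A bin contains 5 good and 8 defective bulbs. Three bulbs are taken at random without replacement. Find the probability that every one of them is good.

5/143

P(every draw is good) = 5/13 × 4/12 × 3/11 = 60/1716 = 5/143.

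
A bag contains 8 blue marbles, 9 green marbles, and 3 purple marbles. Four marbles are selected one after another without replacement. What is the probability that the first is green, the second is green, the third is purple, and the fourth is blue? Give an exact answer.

24/1615

Chain rule:
P = 9/20 × 8/19 × 3/18 × 8/17 = 1728/116280 = 24/1615.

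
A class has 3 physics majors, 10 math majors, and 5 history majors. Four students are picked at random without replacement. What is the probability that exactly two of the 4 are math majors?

One ordering (math majors drawn first) has probability 10/18 × 9/17 × 8/16 × 7/15 = 5040/73440 = 7/102.
There are C(4,2) = 6 such orderings, each equally likely, so P = 6 × 7/102 = 7/17.

7/17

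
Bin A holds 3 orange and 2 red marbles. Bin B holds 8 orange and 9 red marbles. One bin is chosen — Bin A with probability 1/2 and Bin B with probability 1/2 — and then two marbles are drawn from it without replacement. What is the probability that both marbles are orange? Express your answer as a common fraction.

From Bin A: P(both orange) = (3/5)(2/4) = 3/10.
From Bin B: P(both orange) = (8/17)(7/16) = 7/34.
Total probability = (1/2)(3/10) + (1/2)(7/34) = 43/170.

43/170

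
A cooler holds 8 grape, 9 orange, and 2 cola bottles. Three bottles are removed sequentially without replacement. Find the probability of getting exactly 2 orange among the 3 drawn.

One ordering (orange drawn first) has probability 9/19 × 8/18 × 10/17 = 720/5814 = 40/323.
There are C(3,2) = 3 such orderings, each equally likely, so P = 3 × 40/323 = 120/323.

120/323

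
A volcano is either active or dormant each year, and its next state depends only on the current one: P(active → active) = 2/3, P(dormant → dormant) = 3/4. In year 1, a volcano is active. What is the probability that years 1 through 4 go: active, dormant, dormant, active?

Year 1 is given. For each transition, use the conditional probability from the current state:
P(dormant | active) = 1/3; P(dormant | dormant) = 3/4; P(active | dormant) = 1/4.
P = 1/3 × 3/4 × 1/4 = 3/48 = 1/16.

1/16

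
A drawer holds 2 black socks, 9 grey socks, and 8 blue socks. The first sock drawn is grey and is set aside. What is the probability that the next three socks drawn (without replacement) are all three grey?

After the first draw, 8 of the remaining 18 socks are grey.
P = 8/18 × 7/17 × 6/16 = 336/4896 = 7/102.

7/102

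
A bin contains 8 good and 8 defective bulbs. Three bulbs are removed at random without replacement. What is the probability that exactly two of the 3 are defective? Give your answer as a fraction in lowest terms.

One ordering (defective drawn first) has probability 8/16 × 7/15 × 8/14 = 448/3360 = 2/15.
There are C(3,2) = 3 such orderings, each equally likely, so P = 3 × 2/15 = 2/5.

2/5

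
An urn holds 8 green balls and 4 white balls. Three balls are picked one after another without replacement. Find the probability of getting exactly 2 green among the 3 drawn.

28/55

One ordering (green drawn first) has probability 8/12 × 7/11 × 4/10 = 224/1320 = 28/165.
There are C(3,2) = 3 such orderings, each equally likely, so P = 3 × 28/165 = 28/55.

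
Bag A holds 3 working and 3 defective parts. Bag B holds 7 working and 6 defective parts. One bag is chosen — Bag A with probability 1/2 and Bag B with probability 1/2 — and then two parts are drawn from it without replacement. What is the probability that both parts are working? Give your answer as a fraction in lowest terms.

61/260

From Bag A: P(both working) = (3/6)(2/5) = 1/5.
From Bag B: P(both working) = (7/13)(6/12) = 7/26.
Total probability = (1/2)(1/5) + (1/2)(7/26) = 61/260.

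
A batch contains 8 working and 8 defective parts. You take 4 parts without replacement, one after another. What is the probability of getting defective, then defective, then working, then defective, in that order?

4/65

Chain rule:
P = 8/16 × 7/15 × 8/14 × 6/13 = 2688/43680 = 4/65.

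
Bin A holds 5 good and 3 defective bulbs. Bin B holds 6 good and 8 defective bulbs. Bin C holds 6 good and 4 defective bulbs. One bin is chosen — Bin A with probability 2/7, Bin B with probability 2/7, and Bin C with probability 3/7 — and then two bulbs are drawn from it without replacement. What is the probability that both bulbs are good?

From Bin A: P(both good) = (5/8)(4/7) = 5/14.
From Bin B: P(both good) = (6/14)(5/13) = 15/91.
From Bin C: P(both good) = (6/10)(5/9) = 1/3.
Total probability = (2/7)(5/14) + (2/7)(15/91) + (3/7)(1/3) = 186/637.

186/637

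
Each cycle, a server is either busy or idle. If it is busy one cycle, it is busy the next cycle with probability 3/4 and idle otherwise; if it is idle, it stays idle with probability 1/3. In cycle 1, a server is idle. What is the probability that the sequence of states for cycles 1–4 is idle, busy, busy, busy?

Cycle 1 is given. For each transition, use the conditional probability from the current state:
P(busy | idle) = 2/3; P(busy | busy) = 3/4; P(busy | busy) = 3/4.
P = 2/3 × 3/4 × 3/4 = 18/48 = 3/8.

3/8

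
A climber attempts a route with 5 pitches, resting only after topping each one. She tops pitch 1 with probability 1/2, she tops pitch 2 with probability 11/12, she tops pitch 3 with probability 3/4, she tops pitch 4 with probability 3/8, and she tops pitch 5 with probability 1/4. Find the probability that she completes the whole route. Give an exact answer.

Each stage is reached only if all earlier stages succeed, so
P = 1/2 × 11/12 × 3/4 × 3/8 × 1/4 = 99/3072 = 33/1024.

33/1024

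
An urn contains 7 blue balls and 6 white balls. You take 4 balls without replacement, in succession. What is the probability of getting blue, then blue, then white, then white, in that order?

21/286

Multiply the probability of each draw given the previous ones:
P = 7/13 × 6/12 × 6/11 × 5/10 = 1260/17160 = 21/286.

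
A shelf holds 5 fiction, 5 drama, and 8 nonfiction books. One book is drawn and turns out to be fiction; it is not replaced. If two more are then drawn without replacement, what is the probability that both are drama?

5/68

With the first book removed, 5 drama remain out of 17.
P = 5/17 × 4/16 = 20/272 = 5/68.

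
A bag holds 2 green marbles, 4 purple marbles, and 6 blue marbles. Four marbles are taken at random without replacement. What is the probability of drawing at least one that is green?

P(no green) = 10/12 × 9/11 × 8/10 × 7/9 = 5040/11880 = 14/33.
P(at least one) = 1 − 14/33 = 19/33.

19/33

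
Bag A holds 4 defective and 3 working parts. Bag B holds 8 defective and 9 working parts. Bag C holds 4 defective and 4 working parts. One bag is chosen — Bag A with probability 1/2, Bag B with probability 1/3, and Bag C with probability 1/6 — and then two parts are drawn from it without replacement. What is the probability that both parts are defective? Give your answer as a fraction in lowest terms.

From Bag A: P(both defective) = (4/7)(3/6) = 2/7.
From Bag B: P(both defective) = (8/17)(7/16) = 7/34.
From Bag C: P(both defective) = (4/8)(3/7) = 3/14.
Total probability = (1/2)(2/7) + (1/3)(7/34) + (1/6)(3/14) = 353/1428.

353/1428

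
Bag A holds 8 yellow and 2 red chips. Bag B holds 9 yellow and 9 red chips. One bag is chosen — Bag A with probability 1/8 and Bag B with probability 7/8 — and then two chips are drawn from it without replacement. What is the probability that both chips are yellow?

From Bag A: P(both yellow) = (8/10)(7/9) = 28/45.
From Bag B: P(both yellow) = (9/18)(8/17) = 4/17.
Total probability = (1/8)(28/45) + (7/8)(4/17) = 217/765.

217/765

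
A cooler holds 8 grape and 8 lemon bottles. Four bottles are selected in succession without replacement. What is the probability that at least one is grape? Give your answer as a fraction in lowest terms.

P(no grape) = 8/16 × 7/15 × 6/14 × 5/13 = 1680/43680 = 1/26.
P(at least one) = 1 − 1/26 = 25/26.

25/26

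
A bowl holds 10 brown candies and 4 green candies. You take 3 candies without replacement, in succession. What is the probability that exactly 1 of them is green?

One ordering (green drawn first) has probability 4/14 × 10/13 × 9/12 = 360/2184 = 15/91.
There are C(3,1) = 3 such orderings, each equally likely, so P = 3 × 15/91 = 45/91.

45/91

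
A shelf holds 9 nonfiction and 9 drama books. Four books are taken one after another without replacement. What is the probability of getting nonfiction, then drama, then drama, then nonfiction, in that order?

6/85

Chain rule:
P = 9/18 × 9/17 × 8/16 × 8/15 = 5184/73440 = 6/85.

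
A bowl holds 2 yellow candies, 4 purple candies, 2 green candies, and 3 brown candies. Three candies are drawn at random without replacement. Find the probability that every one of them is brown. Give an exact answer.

1/165

P(every draw is brown) = 3/11 × 2/10 × 1/9 = 6/990 = 1/165.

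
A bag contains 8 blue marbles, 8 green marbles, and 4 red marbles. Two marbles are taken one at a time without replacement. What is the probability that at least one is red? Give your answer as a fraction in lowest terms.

P(no red) = 16/20 × 15/19 = 240/380 = 12/19.
P(at least one) = 1 − 12/19 = 7/19.

7/19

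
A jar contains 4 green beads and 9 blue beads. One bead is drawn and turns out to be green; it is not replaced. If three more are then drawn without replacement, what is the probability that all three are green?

1/220

After the first draw, 3 of the remaining 12 beads are green.
P = 3/12 × 2/11 × 1/10 = 6/1320 = 1/220.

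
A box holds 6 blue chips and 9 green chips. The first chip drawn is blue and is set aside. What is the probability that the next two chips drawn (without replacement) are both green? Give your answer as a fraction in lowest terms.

After the first draw, 9 of the remaining 14 chips are green.
P = 9/14 × 8/13 = 72/182 = 36/91.

36/91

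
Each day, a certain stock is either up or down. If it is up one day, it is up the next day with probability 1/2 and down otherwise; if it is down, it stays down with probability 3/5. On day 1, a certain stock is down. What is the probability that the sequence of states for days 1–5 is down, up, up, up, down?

1/20

Day 1 is given. For each transition, use the conditional probability from the current state:
P(up | down) = 2/5; P(up | up) = 1/2; P(up | up) = 1/2; P(down | up) = 1/2.
P = 2/5 × 1/2 × 1/2 × 1/2 = 2/40 = 1/20.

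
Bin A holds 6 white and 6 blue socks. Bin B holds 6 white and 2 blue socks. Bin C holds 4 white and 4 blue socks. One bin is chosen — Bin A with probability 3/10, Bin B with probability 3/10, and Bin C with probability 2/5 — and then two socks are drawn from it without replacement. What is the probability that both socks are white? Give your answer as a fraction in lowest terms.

969/3080

From Bin A: P(both white) = (6/12)(5/11) = 5/22.
From Bin B: P(both white) = (6/8)(5/7) = 15/28.
From Bin C: P(both white) = (4/8)(3/7) = 3/14.
Total probability = (3/10)(5/22) + (3/10)(15/28) + (2/5)(3/14) = 969/3080.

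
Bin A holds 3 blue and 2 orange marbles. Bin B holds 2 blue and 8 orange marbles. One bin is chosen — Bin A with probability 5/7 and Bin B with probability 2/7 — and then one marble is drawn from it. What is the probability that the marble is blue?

From Bin A: P(blue) = 3/5.
From Bin B: P(blue) = 2/10.
Total probability = (5/7)(3/5) + (2/7)(2/10) = 17/35.

17/35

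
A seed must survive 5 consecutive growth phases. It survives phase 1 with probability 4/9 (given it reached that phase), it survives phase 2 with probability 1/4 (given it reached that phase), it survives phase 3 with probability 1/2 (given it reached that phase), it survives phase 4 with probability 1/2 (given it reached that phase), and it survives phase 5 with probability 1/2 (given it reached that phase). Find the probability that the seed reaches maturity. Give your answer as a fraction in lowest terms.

1/72

The events are sequential, so multiply the conditional probabilities:
P = 4/9 × 1/4 × 1/2 × 1/2 × 1/2 = 4/288 = 1/72.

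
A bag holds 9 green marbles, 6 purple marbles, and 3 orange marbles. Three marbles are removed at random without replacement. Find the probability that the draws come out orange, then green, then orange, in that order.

3/272

Multiply the probability of each draw given the previous ones:
P = 3/18 × 9/17 × 2/16 = 54/4896 = 3/272.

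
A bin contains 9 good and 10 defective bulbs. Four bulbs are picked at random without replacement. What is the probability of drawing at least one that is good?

P(no good) = 10/19 × 9/18 × 8/17 × 7/16 = 5040/93024 = 35/646.
P(at least one) = 1 − 35/646 = 611/646.

611/646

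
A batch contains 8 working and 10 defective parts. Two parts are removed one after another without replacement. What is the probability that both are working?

28/153

P = 8/18 × 7/17 = 56/306 = 28/153.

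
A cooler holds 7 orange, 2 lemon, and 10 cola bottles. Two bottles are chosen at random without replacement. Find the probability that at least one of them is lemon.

35/171

P(no lemon) = 17/19 × 16/18 = 272/342 = 136/171.
P(at least one) = 1 − 136/171 = 35/171.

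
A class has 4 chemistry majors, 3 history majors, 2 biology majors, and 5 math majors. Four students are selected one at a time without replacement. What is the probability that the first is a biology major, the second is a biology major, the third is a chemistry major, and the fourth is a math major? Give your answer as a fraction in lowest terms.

Chain rule:
P = 2/14 × 1/13 × 4/12 × 5/11 = 40/24024 = 5/3003.

5/3003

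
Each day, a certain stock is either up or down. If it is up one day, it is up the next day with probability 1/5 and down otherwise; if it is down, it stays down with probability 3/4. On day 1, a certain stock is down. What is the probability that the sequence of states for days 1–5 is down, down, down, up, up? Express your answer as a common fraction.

9/320

Day 1 is given. For each transition, use the conditional probability from the current state:
P(down | down) = 3/4; P(down | down) = 3/4; P(up | down) = 1/4; P(up | up) = 1/5.
P = 3/4 × 3/4 × 1/4 × 1/5 = 9/320.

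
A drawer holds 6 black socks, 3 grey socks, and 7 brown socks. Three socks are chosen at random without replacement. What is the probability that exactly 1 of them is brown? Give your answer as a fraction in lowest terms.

9/20

One ordering (brown drawn first) has probability 7/16 × 9/15 × 8/14 = 504/3360 = 3/20.
There are C(3,1) = 3 such orderings, each equally likely, so P = 3 × 3/20 = 9/20.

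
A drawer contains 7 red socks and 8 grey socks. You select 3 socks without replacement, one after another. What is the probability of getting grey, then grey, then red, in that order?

28/195

Each draw changes the counts, so multiply the conditional probabilities along the sequence:
P = 8/15 × 7/14 × 7/13 = 392/2730 = 28/195.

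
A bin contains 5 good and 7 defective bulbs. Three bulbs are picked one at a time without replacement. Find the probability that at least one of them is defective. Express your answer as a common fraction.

P(no defective) = 5/12 × 4/11 × 3/10 = 60/1320 = 1/22.
P(at least one) = 1 − 1/22 = 21/22.

21/22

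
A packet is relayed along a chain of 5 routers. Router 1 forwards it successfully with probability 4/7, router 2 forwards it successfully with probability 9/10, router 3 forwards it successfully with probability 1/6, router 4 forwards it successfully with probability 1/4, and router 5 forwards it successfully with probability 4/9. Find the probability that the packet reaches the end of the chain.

Each stage is reached only if all earlier stages succeed, so
P = 4/7 × 9/10 × 1/6 × 1/4 × 4/9 = 144/15120 = 1/105.

1/105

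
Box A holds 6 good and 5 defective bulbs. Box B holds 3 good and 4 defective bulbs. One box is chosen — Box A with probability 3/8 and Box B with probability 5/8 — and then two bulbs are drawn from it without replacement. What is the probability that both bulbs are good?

59/308

From Box A: P(both good) = (6/11)(5/10) = 3/11.
From Box B: P(both good) = (3/7)(2/6) = 1/7.
Total probability = (3/8)(3/11) + (5/8)(1/7) = 59/308.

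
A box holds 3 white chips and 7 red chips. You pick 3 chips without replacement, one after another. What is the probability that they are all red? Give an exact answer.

P(all red) = 7/10 × 6/9 × 5/8 = 210/720 = 7/24.

7/24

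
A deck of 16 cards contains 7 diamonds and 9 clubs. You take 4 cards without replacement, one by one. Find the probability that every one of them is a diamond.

P = 7/16 × 6/15 × 5/14 × 4/13 = 840/43680 = 1/52.

1/52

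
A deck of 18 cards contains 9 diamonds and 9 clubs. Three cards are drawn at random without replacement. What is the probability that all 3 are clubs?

7/68

P = 9/18 × 8/17 × 7/16 = 504/4896 = 7/68.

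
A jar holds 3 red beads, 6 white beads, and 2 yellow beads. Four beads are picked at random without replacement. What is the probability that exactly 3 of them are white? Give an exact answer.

10/33

One ordering (white drawn first) has probability 6/11 × 5/10 × 4/9 × 5/8 = 600/7920 = 5/66.
There are C(4,3) = 4 such orderings, each equally likely, so P = 4 × 5/66 = 10/33.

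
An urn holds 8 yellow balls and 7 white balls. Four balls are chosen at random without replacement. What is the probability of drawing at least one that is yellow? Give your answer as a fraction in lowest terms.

P(no yellow) = 7/15 × 6/14 × 5/13 × 4/12 = 840/32760 = 1/39.
P(at least one) = 1 − 1/39 = 38/39.

38/39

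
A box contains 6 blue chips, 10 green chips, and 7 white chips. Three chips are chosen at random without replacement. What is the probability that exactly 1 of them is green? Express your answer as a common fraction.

780/1771

One ordering (green drawn first) has probability 10/23 × 13/22 × 12/21 = 1560/10626 = 260/1771.
There are C(3,1) = 3 such orderings, each equally likely, so P = 3 × 260/1771 = 780/1771.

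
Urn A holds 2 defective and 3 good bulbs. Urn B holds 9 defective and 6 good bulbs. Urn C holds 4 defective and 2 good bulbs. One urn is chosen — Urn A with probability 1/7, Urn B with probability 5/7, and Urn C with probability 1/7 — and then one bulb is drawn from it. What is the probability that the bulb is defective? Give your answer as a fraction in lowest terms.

From Urn A: P(defective) = 2/5.
From Urn B: P(defective) = 9/15.
From Urn C: P(defective) = 4/6.
Total probability = (1/7)(2/5) + (5/7)(9/15) + (1/7)(4/6) = 61/105.

61/105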